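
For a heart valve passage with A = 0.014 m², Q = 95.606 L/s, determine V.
Formula: Q = A V
Substituting knowns: 95.606 = 0.014·V·1000
Solving for V: V = (95.606/1000)/0.014 = 6.829 m/s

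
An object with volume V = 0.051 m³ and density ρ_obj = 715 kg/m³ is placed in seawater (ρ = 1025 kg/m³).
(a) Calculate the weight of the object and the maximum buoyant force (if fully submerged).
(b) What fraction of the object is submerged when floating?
(a) W=rho_obj*g*V=715*9.81*0.051=357.7 N; F_B(max)=rho*g*V=1025*9.81*0.051=512.8 N
(b) Floating fraction=rho_obj/rho=715/1025=0.698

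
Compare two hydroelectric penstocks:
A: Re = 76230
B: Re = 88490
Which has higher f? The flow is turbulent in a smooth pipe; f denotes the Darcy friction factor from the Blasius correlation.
f(A) = 0.01902, f(B) = 0.01832. Answer: A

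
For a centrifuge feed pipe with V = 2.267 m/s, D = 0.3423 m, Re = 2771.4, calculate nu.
Formula: Re = \frac{V D}{\nu}
Substituting knowns: 2771.4 = 2.267·0.3423/nu
Solving for nu: nu = 2.267·0.3423/2771.4 = 0.00028 m²/s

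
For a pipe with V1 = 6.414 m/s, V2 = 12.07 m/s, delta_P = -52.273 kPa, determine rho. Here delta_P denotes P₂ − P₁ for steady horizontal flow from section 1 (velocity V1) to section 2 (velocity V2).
Formula: \Delta P = \frac{1}{2} \rho (V_1^2 - V_2^2)
Substituting knowns: -52.273 = 0.5·rho·(6.414² − 12.07²)/1000
Solving for rho: rho = 2·(-52.273·1000)/(6.414² − 12.07²) = 1000 kg/m³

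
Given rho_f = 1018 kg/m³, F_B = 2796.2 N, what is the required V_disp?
Formula: F_B = \rho_f g V_{disp}
Substituting knowns: 2796.2 = 1018·9.81·V_disp
Solving for V_disp: V_disp = 2796.2/(1018·9.81) = 0.28 m³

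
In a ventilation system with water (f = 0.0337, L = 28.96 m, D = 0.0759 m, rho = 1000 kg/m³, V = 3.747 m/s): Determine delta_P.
Formula: \Delta P = f \frac{L}{D} \frac{\rho V^2}{2}
delta_P = 0.0337·(28.96/0.0759)·0.5·1000·3.747²/1000 = 90.27 kPa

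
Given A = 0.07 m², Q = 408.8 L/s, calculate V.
Formula: Q = A V
Substituting knowns: 408.8 = 0.07·V·1000
Solving for V: V = (408.8/1000)/0.07 = 5.84 m/s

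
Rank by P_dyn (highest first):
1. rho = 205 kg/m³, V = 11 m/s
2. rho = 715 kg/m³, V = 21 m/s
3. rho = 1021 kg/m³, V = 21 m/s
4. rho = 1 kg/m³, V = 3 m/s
Case 1: P_dyn = 12.4 kPa
Case 2: P_dyn = 157.7 kPa
Case 3: P_dyn = 225.1 kPa
Case 4: P_dyn = 0.0045 kPa
Ranking (highest first): 3, 2, 1, 4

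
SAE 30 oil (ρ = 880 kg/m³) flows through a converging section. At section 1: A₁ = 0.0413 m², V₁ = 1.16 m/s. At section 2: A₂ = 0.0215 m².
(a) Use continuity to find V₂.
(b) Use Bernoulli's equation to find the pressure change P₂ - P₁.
(a) Continuity: A₁V₁=A₂V₂ -> V₂=A₁V₁/A₂=0.0413*1.16/0.0215=2.23 m/s
(b) Bernoulli: P₂-P₁=0.5*rho*(V₁^2-V₂^2)/1000=0.5*880*(1.16^2-2.23^2)/1000=-1.596 kPa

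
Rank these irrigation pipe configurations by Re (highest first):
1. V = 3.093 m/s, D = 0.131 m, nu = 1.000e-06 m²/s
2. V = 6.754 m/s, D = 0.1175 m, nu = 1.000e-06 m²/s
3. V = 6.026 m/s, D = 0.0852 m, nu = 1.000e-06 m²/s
Case 1: Re = 405183
Case 2: Re = 793595
Case 3: Re = 513415
Ranking (highest first): 2, 3, 1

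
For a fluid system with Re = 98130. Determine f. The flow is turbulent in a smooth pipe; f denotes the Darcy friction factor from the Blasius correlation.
Formula: f = \frac{0.316}{Re^{0.25}}
f = 0.316/98130^0.25 = 0.01785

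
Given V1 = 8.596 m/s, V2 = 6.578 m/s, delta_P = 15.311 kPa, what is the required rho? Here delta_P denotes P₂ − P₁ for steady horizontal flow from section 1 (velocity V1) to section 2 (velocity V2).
Formula: \Delta P = \frac{1}{2} \rho (V_1^2 - V_2^2)
Substituting knowns: 15.311 = 0.5·rho·(8.596² − 6.578²)/1000
Solving for rho: rho = 2·(15.311·1000)/(8.596² − 6.578²) = 1000 kg/m³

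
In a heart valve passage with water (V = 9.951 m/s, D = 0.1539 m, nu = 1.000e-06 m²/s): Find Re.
Formula: Re = \frac{V D}{\nu}
Re = 9.951·0.1539/1.000e-06 = 1.531e+06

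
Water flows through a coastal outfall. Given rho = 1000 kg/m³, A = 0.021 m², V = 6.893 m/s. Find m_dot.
Formula: \dot{m} = \rho A V
m_dot = 1000·0.021·6.893 = 144.8 kg/s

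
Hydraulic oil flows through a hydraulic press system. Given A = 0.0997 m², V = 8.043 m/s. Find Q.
Formula: Q = A V
Q = 0.0997·8.043·1000 = 801.9 L/s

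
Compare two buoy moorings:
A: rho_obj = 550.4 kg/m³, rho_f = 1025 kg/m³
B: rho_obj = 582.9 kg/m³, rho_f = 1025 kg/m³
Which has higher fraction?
fraction(A) = 0.537, fraction(B) = 0.5687. Answer: B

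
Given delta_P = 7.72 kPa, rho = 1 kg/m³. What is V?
Formula: V = \sqrt{\frac{2 \Delta P}{\rho}}
V = √(2·(7.72·1000)/1) = 124.3 m/s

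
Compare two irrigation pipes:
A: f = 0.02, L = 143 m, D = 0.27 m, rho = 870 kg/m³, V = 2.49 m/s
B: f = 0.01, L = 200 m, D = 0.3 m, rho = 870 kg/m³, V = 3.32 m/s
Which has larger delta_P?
delta_P(A) = 28.57 kPa, delta_P(B) = 31.96 kPa. Answer: B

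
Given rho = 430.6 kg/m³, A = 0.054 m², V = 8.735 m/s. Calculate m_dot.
Formula: \dot{m} = \rho A V
m_dot = 430.6·0.054·8.735 = 203.1 kg/s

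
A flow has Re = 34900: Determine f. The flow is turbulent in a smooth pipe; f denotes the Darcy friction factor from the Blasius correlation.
Formula: f = \frac{0.316}{Re^{0.25}}
f = 0.316/34900^0.25 = 0.02312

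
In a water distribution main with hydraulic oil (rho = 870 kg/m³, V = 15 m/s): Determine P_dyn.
Formula: P_{dyn} = \frac{1}{2} \rho V^2
P_dyn = 0.5·870·15²/1000 = 97.88 kPa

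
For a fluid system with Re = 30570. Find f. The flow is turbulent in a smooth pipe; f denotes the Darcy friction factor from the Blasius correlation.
Formula: f = \frac{0.316}{Re^{0.25}}
f = 0.316/30570^0.25 = 0.0239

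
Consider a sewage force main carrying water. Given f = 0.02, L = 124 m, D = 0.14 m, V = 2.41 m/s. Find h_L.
Formula: h_L = f \frac{L}{D} \frac{V^2}{2g}
h_L = 0.02·(124/0.14)·2.41²/(2·9.81) = 5.244 m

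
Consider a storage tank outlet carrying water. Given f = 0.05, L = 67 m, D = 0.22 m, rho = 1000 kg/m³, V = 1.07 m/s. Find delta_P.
Formula: \Delta P = f \frac{L}{D} \frac{\rho V^2}{2}
delta_P = 0.05·(67/0.22)·0.5·1000·1.07²/1000 = 8.717 kPa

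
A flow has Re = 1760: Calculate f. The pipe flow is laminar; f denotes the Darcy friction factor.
Formula: f = \frac{64}{Re}
f = 64/1760 = 0.03636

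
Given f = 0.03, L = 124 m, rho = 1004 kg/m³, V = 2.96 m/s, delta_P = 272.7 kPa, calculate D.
Formula: \Delta P = f \frac{L}{D} \frac{\rho V^2}{2}
Substituting knowns: 272.7 = 0.03·(124/D)·0.5·1004·2.96²/1000
Solving for D: D = 0.03·124·0.5·1004·2.96²/(272.7·1000) = 0.06 m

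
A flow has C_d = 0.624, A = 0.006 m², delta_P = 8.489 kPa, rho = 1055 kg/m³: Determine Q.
Formula: Q = C_d A \sqrt{\frac{2 \Delta P}{\rho}}
Q = 0.624·0.006·√(2·(8.489·1000)/1055)·1000 = 15.02 L/s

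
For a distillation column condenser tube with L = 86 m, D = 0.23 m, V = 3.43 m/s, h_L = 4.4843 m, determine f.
Formula: h_L = f \frac{L}{D} \frac{V^2}{2g}
Substituting knowns: 4.4843 = f·(86/0.23)·3.43²/(2·9.81)
Solving for f: f = 4.4843·2·9.81/((86/0.23)·3.43²) = 0.02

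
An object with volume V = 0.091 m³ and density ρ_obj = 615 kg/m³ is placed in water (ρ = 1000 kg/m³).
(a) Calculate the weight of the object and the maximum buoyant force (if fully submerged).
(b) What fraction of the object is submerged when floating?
(a) W=rho_obj*g*V=615*9.81*0.091=549.0 N; F_B(max)=rho*g*V=1000*9.81*0.091=892.7 N
(b) Floating fraction=rho_obj/rho=615/1000=0.615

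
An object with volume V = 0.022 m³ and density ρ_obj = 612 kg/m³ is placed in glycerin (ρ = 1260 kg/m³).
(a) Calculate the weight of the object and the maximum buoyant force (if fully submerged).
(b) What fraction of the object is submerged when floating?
(a) W=rho_obj*g*V=612*9.81*0.022=132.1 N; F_B(max)=rho*g*V=1260*9.81*0.022=271.9 N
(b) Floating fraction=rho_obj/rho=612/1260=0.486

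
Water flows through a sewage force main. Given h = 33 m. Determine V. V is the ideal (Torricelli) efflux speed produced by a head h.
Formula: V = \sqrt{2 g h}
V = √(2·9.81·33) = 25.45 m/s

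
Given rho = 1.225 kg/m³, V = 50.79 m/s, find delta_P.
Formula: V = \sqrt{\frac{2 \Delta P}{\rho}}
Substituting knowns: 50.79 = √(2·(delta_P·1000)/1.225)
Solving for delta_P: delta_P = 50.79²·1.225/2/1000 = 1.58 kPa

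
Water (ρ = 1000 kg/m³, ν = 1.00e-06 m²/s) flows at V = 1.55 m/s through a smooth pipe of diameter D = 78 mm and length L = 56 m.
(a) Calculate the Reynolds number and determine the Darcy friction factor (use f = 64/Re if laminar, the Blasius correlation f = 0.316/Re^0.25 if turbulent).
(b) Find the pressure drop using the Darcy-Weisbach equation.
(a) Re = V·D/ν = 1.55·0.078/1.00e-06 = 120900 → turbulent (Re > 4000); f = 0.316/Re^0.25 = 0.316/120900^0.25 = 0.016947 (Blasius is strictly valid for Re ≲ 1e5; used here as the smooth-pipe estimate the problem specifies)
(b) Darcy-Weisbach: ΔP = f·(L/D)·½ρV²/1000 = 0.016947·(56/0.078)·½·1000·1.55²/1000 = 14.62 kPa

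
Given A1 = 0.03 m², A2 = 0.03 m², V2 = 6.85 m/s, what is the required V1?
Formula: V_2 = \frac{A_1 V_1}{A_2}
Substituting knowns: 6.85 = 0.03·V1/0.03
Solving for V1: V1 = 6.85·0.03/0.03 = 6.85 m/s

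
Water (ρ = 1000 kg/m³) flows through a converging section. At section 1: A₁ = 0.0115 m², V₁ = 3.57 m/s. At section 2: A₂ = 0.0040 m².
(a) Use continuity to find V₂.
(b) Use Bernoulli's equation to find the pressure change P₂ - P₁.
(a) Continuity: A₁V₁=A₂V₂ -> V₂=A₁V₁/A₂=0.0115*3.57/0.0040=10.26 m/s
(b) Bernoulli: P₂-P₁=0.5*rho*(V₁^2-V₂^2)/1000=0.5*1000*(3.57^2-10.26^2)/1000=-46.26 kPa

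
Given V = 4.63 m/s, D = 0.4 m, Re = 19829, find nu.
Formula: Re = \frac{V D}{\nu}
Substituting knowns: 19829 = 4.63·0.4/nu
Solving for nu: nu = 4.63·0.4/19829 = 9.340e-05 m²/s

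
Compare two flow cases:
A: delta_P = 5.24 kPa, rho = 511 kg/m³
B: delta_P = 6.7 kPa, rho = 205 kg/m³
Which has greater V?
V(A) = 4.529 m/s, V(B) = 8.085 m/s. Answer: B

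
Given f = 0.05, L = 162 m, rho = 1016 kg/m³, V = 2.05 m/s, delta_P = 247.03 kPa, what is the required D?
Formula: \Delta P = f \frac{L}{D} \frac{\rho V^2}{2}
Substituting knowns: 247.03 = 0.05·(162/D)·0.5·1016·2.05²/1000
Solving for D: D = 0.05·162·0.5·1016·2.05²/(247.03·1000) = 0.07 m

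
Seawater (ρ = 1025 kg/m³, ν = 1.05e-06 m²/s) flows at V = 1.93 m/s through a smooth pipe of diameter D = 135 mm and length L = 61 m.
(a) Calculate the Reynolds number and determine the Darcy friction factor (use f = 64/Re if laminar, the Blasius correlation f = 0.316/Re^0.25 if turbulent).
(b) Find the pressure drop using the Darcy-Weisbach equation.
(a) Re = V·D/ν = 1.93·0.135/1.05e-06 = 248140 → turbulent (Re > 4000); f = 0.316/Re^0.25 = 0.316/248140^0.25 = 0.014158 (Blasius is strictly valid for Re ≲ 1e5; used here as the smooth-pipe estimate the problem specifies)
(b) Darcy-Weisbach: ΔP = f·(L/D)·½ρV²/1000 = 0.014158·(61/0.135)·½·1025·1.93²/1000 = 12.21 kPa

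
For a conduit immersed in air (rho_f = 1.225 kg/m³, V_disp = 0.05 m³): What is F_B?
Formula: F_B = \rho_f g V_{disp}
F_B = 1.225·9.81·0.05 = 0.6009 N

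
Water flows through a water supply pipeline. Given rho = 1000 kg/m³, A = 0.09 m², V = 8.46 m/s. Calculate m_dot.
Formula: \dot{m} = \rho A V
m_dot = 1000·0.09·8.46 = 761.4 kg/s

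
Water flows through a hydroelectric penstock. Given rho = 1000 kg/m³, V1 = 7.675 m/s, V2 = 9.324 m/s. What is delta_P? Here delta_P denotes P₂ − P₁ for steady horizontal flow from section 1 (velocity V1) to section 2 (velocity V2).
Formula: \Delta P = \frac{1}{2} \rho (V_1^2 - V_2^2)
delta_P = 0.5·1000·(7.675² − 9.324²)/1000 = -14.02 kPa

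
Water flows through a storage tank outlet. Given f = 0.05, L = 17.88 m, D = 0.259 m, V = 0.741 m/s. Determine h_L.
Formula: h_L = f \frac{L}{D} \frac{V^2}{2g}
h_L = 0.05·(17.88/0.259)·0.741²/(2·9.81) = 0.0966 m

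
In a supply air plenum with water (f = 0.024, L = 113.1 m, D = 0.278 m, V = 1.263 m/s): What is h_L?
Formula: h_L = f \frac{L}{D} \frac{V^2}{2g}
h_L = 0.024·(113.1/0.278)·1.263²/(2·9.81) = 0.7938 m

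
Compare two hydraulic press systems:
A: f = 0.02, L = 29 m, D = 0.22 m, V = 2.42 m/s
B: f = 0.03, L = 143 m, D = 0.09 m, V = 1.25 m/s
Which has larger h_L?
h_L(A) = 0.7869 m, h_L(B) = 3.796 m. Answer: B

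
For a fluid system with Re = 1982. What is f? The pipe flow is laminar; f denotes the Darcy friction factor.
Formula: f = \frac{64}{Re}
f = 64/1982 = 0.03229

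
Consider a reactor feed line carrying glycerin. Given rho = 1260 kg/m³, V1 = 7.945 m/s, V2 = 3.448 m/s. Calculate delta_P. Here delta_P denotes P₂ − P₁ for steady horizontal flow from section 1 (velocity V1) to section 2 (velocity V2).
Formula: \Delta P = \frac{1}{2} \rho (V_1^2 - V_2^2)
delta_P = 0.5·1260·(7.945² − 3.448²)/1000 = 32.28 kPa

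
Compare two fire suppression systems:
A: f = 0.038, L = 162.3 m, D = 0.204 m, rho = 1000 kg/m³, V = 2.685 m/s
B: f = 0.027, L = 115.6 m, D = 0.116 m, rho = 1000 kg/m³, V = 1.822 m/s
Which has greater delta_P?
delta_P(A) = 109 kPa, delta_P(B) = 44.66 kPa. Answer: A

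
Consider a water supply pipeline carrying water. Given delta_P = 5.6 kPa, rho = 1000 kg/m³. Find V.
Formula: V = \sqrt{\frac{2 \Delta P}{\rho}}
V = √(2·(5.6·1000)/1000) = 3.347 m/s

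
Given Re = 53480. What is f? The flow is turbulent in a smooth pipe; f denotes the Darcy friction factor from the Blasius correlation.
Formula: f = \frac{0.316}{Re^{0.25}}
f = 0.316/53480^0.25 = 0.02078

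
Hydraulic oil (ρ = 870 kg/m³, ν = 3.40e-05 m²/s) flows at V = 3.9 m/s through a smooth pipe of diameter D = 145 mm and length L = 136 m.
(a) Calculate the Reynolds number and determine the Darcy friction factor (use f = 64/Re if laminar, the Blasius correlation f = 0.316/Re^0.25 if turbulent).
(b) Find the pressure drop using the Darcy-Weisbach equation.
(a) Re = V·D/ν = 3.9·0.145/3.40e-05 = 16632 → turbulent (Re > 4000); f = 0.316/Re^0.25 = 0.316/16632^0.25 = 0.027826
(b) Darcy-Weisbach: ΔP = f·(L/D)·½ρV²/1000 = 0.027826·(136/0.145)·½·870·3.9²/1000 = 172.7 kPa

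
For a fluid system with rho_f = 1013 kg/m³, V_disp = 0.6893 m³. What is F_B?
Formula: F_B = \rho_f g V_{disp}
F_B = 1013·9.81·0.6893 = 6850 N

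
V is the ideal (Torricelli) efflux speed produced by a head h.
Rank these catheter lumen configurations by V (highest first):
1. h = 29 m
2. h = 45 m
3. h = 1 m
Case 1: V = 23.85 m/s
Case 2: V = 29.71 m/s
Case 3: V = 4.429 m/s
Ranking (highest first): 2, 1, 3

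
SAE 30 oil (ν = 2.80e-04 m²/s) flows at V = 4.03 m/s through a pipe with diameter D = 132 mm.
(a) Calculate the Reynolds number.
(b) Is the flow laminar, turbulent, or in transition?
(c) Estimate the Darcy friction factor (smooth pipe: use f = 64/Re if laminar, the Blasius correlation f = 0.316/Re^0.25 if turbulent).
(a) Re = V·D/ν = 4.03·0.132/2.80e-04 = 1899.9
(b) Flow regime: laminar (Re < 2300)
(c) Friction factor: f = 64/Re = 64/1899.9 = 0.03369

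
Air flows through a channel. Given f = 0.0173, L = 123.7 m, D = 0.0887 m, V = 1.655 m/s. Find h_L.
Formula: h_L = f \frac{L}{D} \frac{V^2}{2g}
h_L = 0.0173·(123.7/0.0887)·1.655²/(2·9.81) = 3.368 m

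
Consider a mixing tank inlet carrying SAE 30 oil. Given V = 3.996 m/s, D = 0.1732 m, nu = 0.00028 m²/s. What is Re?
Formula: Re = \frac{V D}{\nu}
Re = 3.996·0.1732/0.00028 = 2472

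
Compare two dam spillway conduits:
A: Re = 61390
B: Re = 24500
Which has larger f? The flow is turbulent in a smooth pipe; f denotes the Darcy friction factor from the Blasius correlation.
f(A) = 0.02008, f(B) = 0.02526. Answer: B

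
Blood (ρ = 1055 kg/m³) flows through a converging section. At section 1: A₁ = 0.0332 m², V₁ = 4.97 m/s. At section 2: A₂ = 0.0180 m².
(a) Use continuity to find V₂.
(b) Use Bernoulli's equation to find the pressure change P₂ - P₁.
(a) Continuity: A₁V₁=A₂V₂ -> V₂=A₁V₁/A₂=0.0332*4.97/0.0180=9.17 m/s
(b) Bernoulli: P₂-P₁=0.5*rho*(V₁^2-V₂^2)/1000=0.5*1055*(4.97^2-9.17^2)/1000=-31.33 kPa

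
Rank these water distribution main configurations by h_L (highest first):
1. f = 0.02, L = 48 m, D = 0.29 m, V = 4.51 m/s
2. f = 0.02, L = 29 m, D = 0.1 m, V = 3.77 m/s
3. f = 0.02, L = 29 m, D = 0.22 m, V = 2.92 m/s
Case 1: h_L = 3.432 m
Case 2: h_L = 4.202 m
Case 3: h_L = 1.146 m
Ranking (highest first): 2, 1, 3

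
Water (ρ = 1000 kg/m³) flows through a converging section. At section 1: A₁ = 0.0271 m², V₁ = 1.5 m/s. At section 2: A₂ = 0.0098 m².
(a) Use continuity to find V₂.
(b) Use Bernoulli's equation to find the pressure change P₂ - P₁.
(a) Continuity: A₁V₁=A₂V₂ -> V₂=A₁V₁/A₂=0.0271*1.5/0.0098=4.15 m/s
(b) Bernoulli: P₂-P₁=0.5*rho*(V₁^2-V₂^2)/1000=0.5*1000*(1.5^2-4.15^2)/1000=-7.486 kPa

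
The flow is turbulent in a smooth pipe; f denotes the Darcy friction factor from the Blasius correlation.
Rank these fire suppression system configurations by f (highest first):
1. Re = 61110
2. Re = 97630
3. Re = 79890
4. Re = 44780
Case 1: f = 0.0201
Case 2: f = 0.01788
Case 3: f = 0.0188
Case 4: f = 0.02172
Ranking (highest first): 4, 1, 3, 2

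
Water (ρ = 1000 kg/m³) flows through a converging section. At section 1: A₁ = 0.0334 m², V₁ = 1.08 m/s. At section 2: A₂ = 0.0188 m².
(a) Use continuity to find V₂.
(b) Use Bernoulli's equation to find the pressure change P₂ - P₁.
(a) Continuity: A₁V₁=A₂V₂ -> V₂=A₁V₁/A₂=0.0334*1.08/0.0188=1.92 m/s
(b) Bernoulli: P₂-P₁=0.5*rho*(V₁^2-V₂^2)/1000=0.5*1000*(1.08^2-1.92^2)/1000=-1.26 kPa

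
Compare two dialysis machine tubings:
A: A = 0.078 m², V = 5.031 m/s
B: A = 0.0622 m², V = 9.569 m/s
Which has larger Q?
Q(A) = 392.4 L/s, Q(B) = 595.2 L/s. Answer: B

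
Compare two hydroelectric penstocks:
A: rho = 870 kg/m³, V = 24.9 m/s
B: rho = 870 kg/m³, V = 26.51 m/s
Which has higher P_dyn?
P_dyn(A) = 269.7 kPa, P_dyn(B) = 305.7 kPa. Answer: B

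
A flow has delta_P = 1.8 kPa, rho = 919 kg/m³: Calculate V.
Formula: V = \sqrt{\frac{2 \Delta P}{\rho}}
V = √(2·(1.8·1000)/919) = 1.979 m/s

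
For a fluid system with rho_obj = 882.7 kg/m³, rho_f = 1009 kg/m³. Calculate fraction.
Formula: f_{sub} = \frac{\rho_{obj}}{\rho_f}
fraction = 882.7/1009 = 0.8748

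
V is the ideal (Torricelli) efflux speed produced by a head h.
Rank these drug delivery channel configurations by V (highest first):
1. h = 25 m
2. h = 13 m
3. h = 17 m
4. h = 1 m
Case 1: V = 22.15 m/s
Case 2: V = 15.97 m/s
Case 3: V = 18.26 m/s
Case 4: V = 4.429 m/s
Ranking (highest first): 1, 3, 2, 4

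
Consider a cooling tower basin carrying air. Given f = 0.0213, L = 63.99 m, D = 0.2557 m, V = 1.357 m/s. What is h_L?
Formula: h_L = f \frac{L}{D} \frac{V^2}{2g}
h_L = 0.0213·(63.99/0.2557)·1.357²/(2·9.81) = 0.5003 m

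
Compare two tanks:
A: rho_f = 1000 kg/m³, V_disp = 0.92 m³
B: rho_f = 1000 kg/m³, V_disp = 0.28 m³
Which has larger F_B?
F_B(A) = 9025 N, F_B(B) = 2747 N. Answer: A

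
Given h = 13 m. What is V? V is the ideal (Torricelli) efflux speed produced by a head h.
Formula: V = \sqrt{2 g h}
V = √(2·9.81·13) = 15.97 m/s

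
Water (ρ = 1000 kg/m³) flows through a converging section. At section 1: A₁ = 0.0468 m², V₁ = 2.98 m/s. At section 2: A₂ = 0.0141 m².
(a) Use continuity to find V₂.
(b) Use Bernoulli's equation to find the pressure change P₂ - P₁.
(a) Continuity: A₁V₁=A₂V₂ -> V₂=A₁V₁/A₂=0.0468*2.98/0.0141=9.89 m/s
(b) Bernoulli: P₂-P₁=0.5*rho*(V₁^2-V₂^2)/1000=0.5*1000*(2.98^2-9.89^2)/1000=-44.47 kPa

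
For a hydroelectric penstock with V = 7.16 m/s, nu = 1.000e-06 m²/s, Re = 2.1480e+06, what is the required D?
Formula: Re = \frac{V D}{\nu}
Substituting knowns: 2.1480e+06 = 7.16·D/1.000e-06
Solving for D: D = 2.1480e+06·1.000e-06/7.16 = 0.3 m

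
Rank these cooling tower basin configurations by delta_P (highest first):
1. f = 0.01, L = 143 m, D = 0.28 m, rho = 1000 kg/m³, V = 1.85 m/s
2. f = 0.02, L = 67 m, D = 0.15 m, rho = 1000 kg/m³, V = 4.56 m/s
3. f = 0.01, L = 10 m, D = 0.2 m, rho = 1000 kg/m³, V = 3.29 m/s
Case 1: delta_P = 8.74 kPa
Case 2: delta_P = 92.88 kPa
Case 3: delta_P = 2.706 kPa
Ranking (highest first): 2, 1, 3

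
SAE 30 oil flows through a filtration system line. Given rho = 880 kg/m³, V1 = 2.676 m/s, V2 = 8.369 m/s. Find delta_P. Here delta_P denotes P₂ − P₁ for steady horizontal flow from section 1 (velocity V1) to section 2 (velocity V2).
Formula: \Delta P = \frac{1}{2} \rho (V_1^2 - V_2^2)
delta_P = 0.5·880·(2.676² − 8.369²)/1000 = -27.67 kPa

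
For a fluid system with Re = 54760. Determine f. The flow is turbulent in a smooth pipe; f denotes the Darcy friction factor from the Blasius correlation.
Formula: f = \frac{0.316}{Re^{0.25}}
f = 0.316/54760^0.25 = 0.02066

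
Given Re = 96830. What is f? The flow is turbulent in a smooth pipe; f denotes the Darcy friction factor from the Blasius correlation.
Formula: f = \frac{0.316}{Re^{0.25}}
f = 0.316/96830^0.25 = 0.01791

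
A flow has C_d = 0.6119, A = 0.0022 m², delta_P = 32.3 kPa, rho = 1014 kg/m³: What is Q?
Formula: Q = C_d A \sqrt{\frac{2 \Delta P}{\rho}}
Q = 0.6119·0.0022·√(2·(32.3·1000)/1014)·1000 = 10.74 L/s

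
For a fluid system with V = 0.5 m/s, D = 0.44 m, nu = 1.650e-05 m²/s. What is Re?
Formula: Re = \frac{V D}{\nu}
Re = 0.5·0.44/1.650e-05 = 13333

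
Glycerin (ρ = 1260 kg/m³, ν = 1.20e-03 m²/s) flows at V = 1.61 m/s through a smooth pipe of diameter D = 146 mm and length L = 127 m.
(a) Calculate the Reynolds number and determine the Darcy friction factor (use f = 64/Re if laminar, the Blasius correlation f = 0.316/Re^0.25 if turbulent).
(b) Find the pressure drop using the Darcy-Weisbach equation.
(a) Re = V·D/ν = 1.61·0.146/1.20e-03 = 195.88 → laminar (Re < 2300); f = 64/Re = 64/195.88 = 0.32673
(b) Darcy-Weisbach: ΔP = f·(L/D)·½ρV²/1000 = 0.32673·(127/0.146)·½·1260·1.61²/1000 = 464.1 kPa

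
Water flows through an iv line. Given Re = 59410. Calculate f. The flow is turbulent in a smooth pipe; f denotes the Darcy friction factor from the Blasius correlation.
Formula: f = \frac{0.316}{Re^{0.25}}
f = 0.316/59410^0.25 = 0.02024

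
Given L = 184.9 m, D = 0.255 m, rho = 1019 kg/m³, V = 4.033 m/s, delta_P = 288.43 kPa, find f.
Formula: \Delta P = f \frac{L}{D} \frac{\rho V^2}{2}
Substituting knowns: 288.43 = f·(184.9/0.255)·0.5·1019·4.033²/1000
Solving for f: f = (288.43·1000)/((184.9/0.255)·0.5·1019·4.033²) = 0.048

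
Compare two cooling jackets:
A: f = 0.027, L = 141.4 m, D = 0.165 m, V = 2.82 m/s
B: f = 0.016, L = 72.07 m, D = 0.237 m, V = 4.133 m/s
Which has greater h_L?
h_L(A) = 9.378 m, h_L(B) = 4.236 m. Answer: A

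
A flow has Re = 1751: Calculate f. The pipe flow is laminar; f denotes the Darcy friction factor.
Formula: f = \frac{64}{Re}
f = 64/1751 = 0.03655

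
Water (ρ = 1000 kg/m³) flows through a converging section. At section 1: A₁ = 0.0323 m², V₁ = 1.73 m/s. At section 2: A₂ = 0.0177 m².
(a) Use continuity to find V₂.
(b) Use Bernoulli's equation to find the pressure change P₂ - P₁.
(a) Continuity: A₁V₁=A₂V₂ -> V₂=A₁V₁/A₂=0.0323*1.73/0.0177=3.16 m/s
(b) Bernoulli: P₂-P₁=0.5*rho*(V₁^2-V₂^2)/1000=0.5*1000*(1.73^2-3.16^2)/1000=-3.496 kPa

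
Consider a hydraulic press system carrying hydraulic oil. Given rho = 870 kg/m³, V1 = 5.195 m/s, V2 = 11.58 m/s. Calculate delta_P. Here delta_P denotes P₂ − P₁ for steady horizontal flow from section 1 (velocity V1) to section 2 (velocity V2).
Formula: \Delta P = \frac{1}{2} \rho (V_1^2 - V_2^2)
delta_P = 0.5·870·(5.195² − 11.58²)/1000 = -46.59 kPa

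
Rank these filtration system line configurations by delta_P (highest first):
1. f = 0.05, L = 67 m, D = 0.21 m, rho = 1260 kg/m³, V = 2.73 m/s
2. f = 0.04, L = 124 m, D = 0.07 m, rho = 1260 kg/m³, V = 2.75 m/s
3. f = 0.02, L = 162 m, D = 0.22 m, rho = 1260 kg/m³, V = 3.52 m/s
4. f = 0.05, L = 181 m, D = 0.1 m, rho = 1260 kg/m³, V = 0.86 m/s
Case 1: delta_P = 74.9 kPa
Case 2: delta_P = 337.6 kPa
Case 3: delta_P = 115 kPa
Case 4: delta_P = 42.17 kPa
Ranking (highest first): 2, 3, 1, 4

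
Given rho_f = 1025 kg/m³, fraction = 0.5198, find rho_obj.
Formula: f_{sub} = \frac{\rho_{obj}}{\rho_f}
Substituting knowns: 0.5198 = rho_obj/1025
Solving for rho_obj: rho_obj = 0.5198·1025 = 532.8 kg/m³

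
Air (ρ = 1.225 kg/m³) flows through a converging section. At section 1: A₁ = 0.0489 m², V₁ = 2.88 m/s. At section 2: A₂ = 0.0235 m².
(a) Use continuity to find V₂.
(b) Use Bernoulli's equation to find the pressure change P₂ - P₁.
(a) Continuity: A₁V₁=A₂V₂ -> V₂=A₁V₁/A₂=0.0489*2.88/0.0235=5.99 m/s
(b) Bernoulli: P₂-P₁=0.5*rho*(V₁^2-V₂^2)/1000=0.5*1.225*(2.88^2-5.99^2)/1000=-0.0169 kPa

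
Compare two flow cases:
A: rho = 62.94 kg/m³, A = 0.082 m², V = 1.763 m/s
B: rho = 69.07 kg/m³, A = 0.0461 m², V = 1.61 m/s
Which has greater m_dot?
m_dot(A) = 9.099 kg/s, m_dot(B) = 5.126 kg/s. Answer: A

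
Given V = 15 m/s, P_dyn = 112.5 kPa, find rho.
Formula: P_{dyn} = \frac{1}{2} \rho V^2
Substituting knowns: 112.5 = 0.5·rho·15²/1000
Solving for rho: rho = 2·(112.5·1000)/15² = 1000 kg/m³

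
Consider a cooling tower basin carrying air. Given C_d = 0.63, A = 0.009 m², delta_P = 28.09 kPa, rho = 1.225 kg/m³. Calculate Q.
Formula: Q = C_d A \sqrt{\frac{2 \Delta P}{\rho}}
Q = 0.63·0.009·√(2·(28.09·1000)/1.225)·1000 = 1214 L/s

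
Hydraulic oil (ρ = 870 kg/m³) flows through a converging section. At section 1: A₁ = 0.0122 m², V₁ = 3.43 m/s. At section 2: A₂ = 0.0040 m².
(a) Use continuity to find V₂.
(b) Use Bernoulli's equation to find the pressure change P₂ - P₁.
(a) Continuity: A₁V₁=A₂V₂ -> V₂=A₁V₁/A₂=0.0122*3.43/0.0040=10.46 m/s
(b) Bernoulli: P₂-P₁=0.5*rho*(V₁^2-V₂^2)/1000=0.5*870*(3.43^2-10.46^2)/1000=-42.48 kPa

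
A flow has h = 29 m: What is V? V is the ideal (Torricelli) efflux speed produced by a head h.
Formula: V = \sqrt{2 g h}
V = √(2·9.81·29) = 23.85 m/s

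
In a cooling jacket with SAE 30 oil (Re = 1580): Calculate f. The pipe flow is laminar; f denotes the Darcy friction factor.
Formula: f = \frac{64}{Re}
f = 64/1580 = 0.04051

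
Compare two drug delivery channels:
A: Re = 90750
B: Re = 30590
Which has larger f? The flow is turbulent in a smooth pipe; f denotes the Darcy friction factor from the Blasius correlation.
f(A) = 0.01821, f(B) = 0.02389. Answer: B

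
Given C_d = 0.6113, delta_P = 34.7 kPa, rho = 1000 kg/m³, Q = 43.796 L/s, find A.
Formula: Q = C_d A \sqrt{\frac{2 \Delta P}{\rho}}
Substituting knowns: 43.796 = 0.6113·A·√(2·(34.7·1000)/1000)·1000
Solving for A: A = (43.796/1000)/(0.6113·√(2·(34.7·1000)/1000)) = 0.0086 m²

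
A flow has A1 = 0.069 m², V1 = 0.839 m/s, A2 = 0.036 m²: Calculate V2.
Formula: V_2 = \frac{A_1 V_1}{A_2}
V2 = 0.069·0.839/0.036 = 1.608 m/s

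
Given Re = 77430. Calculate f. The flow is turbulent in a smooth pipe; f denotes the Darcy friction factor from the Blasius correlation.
Formula: f = \frac{0.316}{Re^{0.25}}
f = 0.316/77430^0.25 = 0.01894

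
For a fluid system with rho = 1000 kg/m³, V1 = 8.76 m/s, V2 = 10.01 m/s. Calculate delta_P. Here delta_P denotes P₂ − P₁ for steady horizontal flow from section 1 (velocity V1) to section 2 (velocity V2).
Formula: \Delta P = \frac{1}{2} \rho (V_1^2 - V_2^2)
delta_P = 0.5·1000·(8.76² − 10.01²)/1000 = -11.73 kPa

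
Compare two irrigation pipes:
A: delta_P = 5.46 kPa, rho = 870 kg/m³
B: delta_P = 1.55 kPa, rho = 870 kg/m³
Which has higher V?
V(A) = 3.543 m/s, V(B) = 1.888 m/s. Answer: A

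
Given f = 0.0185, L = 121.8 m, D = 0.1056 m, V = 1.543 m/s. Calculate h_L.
Formula: h_L = f \frac{L}{D} \frac{V^2}{2g}
h_L = 0.0185·(121.8/0.1056)·1.543²/(2·9.81) = 2.589 m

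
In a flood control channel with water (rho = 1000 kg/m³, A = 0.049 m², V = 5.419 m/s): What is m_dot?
Formula: \dot{m} = \rho A V
m_dot = 1000·0.049·5.419 = 265.5 kg/s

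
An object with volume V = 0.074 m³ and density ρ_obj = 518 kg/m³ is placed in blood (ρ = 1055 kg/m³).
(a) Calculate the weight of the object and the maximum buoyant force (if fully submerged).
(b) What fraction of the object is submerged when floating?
(a) W=rho_obj*g*V=518*9.81*0.074=376.0 N; F_B(max)=rho*g*V=1055*9.81*0.074=765.9 N
(b) Floating fraction=rho_obj/rho=518/1055=0.491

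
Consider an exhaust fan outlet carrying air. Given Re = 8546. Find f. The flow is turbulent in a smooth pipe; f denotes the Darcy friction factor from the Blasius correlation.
Formula: f = \frac{0.316}{Re^{0.25}}
f = 0.316/8546^0.25 = 0.03287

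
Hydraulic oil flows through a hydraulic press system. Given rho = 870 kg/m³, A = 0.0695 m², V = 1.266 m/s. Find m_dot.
Formula: \dot{m} = \rho A V
m_dot = 870·0.0695·1.266 = 76.55 kg/s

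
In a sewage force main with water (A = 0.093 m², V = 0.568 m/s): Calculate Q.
Formula: Q = A V
Q = 0.093·0.568·1000 = 52.82 L/s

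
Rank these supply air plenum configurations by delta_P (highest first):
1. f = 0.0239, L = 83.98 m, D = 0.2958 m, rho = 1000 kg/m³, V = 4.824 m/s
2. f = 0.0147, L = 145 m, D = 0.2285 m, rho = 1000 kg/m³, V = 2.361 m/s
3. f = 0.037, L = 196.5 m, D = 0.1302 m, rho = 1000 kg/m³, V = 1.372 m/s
Case 1: delta_P = 78.95 kPa
Case 2: delta_P = 26 kPa
Case 3: delta_P = 52.56 kPa
Ranking (highest first): 1, 3, 2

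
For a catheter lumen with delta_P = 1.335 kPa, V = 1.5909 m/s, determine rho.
Formula: V = \sqrt{\frac{2 \Delta P}{\rho}}
Substituting knowns: 1.5909 = √(2·(1.335·1000)/rho)
Solving for rho: rho = 2·(1.335·1000)/1.5909² = 1055 kg/m³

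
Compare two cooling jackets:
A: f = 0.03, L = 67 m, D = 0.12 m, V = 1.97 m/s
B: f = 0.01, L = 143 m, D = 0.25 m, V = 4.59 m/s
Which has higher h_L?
h_L(A) = 3.313 m, h_L(B) = 6.142 m. Answer: B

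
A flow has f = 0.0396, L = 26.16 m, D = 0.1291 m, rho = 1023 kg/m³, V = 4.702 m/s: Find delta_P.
Formula: \Delta P = f \frac{L}{D} \frac{\rho V^2}{2}
delta_P = 0.0396·(26.16/0.1291)·0.5·1023·4.702²/1000 = 90.74 kPa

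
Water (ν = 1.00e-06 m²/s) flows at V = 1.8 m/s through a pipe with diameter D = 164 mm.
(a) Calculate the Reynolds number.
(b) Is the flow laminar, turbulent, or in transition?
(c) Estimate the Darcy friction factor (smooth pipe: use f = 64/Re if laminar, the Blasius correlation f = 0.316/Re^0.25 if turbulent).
(a) Re = V·D/ν = 1.8·0.164/1.00e-06 = 295200
(b) Flow regime: turbulent (Re > 4000)
(c) Friction factor: f = 0.316/Re^0.25 = 0.316/295200^0.25 = 0.01356 (Blasius is strictly valid for Re ≲ 1e5; used here as the smooth-pipe estimate the problem specifies)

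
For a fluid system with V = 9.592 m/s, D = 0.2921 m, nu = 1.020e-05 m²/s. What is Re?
Formula: Re = \frac{V D}{\nu}
Re = 9.592·0.2921/1.020e-05 = 274689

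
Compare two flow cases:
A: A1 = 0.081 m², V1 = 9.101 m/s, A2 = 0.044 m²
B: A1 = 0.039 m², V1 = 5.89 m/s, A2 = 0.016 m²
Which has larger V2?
V2(A) = 16.75 m/s, V2(B) = 14.36 m/s. Answer: A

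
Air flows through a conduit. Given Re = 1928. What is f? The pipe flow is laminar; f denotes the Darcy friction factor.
Formula: f = \frac{64}{Re}
f = 64/1928 = 0.0332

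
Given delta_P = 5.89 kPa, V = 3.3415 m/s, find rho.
Formula: V = \sqrt{\frac{2 \Delta P}{\rho}}
Substituting knowns: 3.3415 = √(2·(5.89·1000)/rho)
Solving for rho: rho = 2·(5.89·1000)/3.3415² = 1055 kg/m³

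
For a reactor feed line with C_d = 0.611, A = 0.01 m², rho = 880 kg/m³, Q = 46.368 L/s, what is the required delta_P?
Formula: Q = C_d A \sqrt{\frac{2 \Delta P}{\rho}}
Substituting knowns: 46.368 = 0.611·0.01·√(2·(delta_P·1000)/880)·1000
Solving for delta_P: delta_P = ((46.368/1000)/(0.611·0.01))²·880/2/1000 = 25.34 kPa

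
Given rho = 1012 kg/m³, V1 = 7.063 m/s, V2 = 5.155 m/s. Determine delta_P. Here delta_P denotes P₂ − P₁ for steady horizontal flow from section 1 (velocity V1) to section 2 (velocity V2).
Formula: \Delta P = \frac{1}{2} \rho (V_1^2 - V_2^2)
delta_P = 0.5·1012·(7.063² − 5.155²)/1000 = 11.8 kPa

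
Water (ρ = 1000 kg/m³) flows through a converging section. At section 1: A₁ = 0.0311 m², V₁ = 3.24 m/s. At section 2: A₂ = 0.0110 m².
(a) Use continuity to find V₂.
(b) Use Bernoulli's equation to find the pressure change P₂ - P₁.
(a) Continuity: A₁V₁=A₂V₂ -> V₂=A₁V₁/A₂=0.0311*3.24/0.0110=9.16 m/s
(b) Bernoulli: P₂-P₁=0.5*rho*(V₁^2-V₂^2)/1000=0.5*1000*(3.24^2-9.16^2)/1000=-36.7 kPa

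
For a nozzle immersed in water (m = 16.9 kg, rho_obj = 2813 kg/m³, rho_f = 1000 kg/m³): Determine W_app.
Formula: W_{app} = mg\left(1 - \frac{\rho_f}{\rho_{obj}}\right)
W_app = 16.9·9.81·(1 − 1000/2813) = 106.9 N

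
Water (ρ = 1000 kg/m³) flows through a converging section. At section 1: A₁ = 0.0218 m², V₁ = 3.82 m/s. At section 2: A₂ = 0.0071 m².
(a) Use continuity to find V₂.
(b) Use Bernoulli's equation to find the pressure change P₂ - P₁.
(a) Continuity: A₁V₁=A₂V₂ -> V₂=A₁V₁/A₂=0.0218*3.82/0.0071=11.73 m/s
(b) Bernoulli: P₂-P₁=0.5*rho*(V₁^2-V₂^2)/1000=0.5*1000*(3.82^2-11.73^2)/1000=-61.5 kPa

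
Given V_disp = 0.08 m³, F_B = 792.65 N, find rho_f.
Formula: F_B = \rho_f g V_{disp}
Substituting knowns: 792.65 = rho_f·9.81·0.08
Solving for rho_f: rho_f = 792.65/(9.81·0.08) = 1010 kg/m³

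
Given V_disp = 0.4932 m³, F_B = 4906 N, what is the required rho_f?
Formula: F_B = \rho_f g V_{disp}
Substituting knowns: 4906 = rho_f·9.81·0.4932
Solving for rho_f: rho_f = 4906/(9.81·0.4932) = 1014 kg/m³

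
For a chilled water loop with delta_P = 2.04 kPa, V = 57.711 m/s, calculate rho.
Formula: V = \sqrt{\frac{2 \Delta P}{\rho}}
Substituting knowns: 57.711 = √(2·(2.04·1000)/rho)
Solving for rho: rho = 2·(2.04·1000)/57.711² = 1.225 kg/m³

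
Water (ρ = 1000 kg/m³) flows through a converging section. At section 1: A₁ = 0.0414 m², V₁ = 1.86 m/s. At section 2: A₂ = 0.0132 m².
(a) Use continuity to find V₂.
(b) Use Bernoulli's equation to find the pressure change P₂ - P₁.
(a) Continuity: A₁V₁=A₂V₂ -> V₂=A₁V₁/A₂=0.0414*1.86/0.0132=5.83 m/s
(b) Bernoulli: P₂-P₁=0.5*rho*(V₁^2-V₂^2)/1000=0.5*1000*(1.86^2-5.83^2)/1000=-15.26 kPa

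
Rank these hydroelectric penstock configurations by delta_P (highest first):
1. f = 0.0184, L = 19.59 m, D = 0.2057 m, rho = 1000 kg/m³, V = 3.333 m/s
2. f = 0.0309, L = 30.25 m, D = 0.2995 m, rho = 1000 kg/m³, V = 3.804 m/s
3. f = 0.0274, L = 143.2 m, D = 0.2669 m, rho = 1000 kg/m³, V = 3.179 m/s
Case 1: delta_P = 9.733 kPa
Case 2: delta_P = 22.58 kPa
Case 3: delta_P = 74.28 kPa
Ranking (highest first): 3, 2, 1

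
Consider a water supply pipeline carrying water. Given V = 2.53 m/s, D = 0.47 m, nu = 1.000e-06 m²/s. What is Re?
Formula: Re = \frac{V D}{\nu}
Re = 2.53·0.47/1.000e-06 = 1.189e+06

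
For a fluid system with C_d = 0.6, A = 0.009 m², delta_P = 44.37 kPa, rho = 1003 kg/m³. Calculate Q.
Formula: Q = C_d A \sqrt{\frac{2 \Delta P}{\rho}}
Q = 0.6·0.009·√(2·(44.37·1000)/1003)·1000 = 50.79 L/s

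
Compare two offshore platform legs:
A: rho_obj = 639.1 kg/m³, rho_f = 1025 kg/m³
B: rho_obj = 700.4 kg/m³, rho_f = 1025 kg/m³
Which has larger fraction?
fraction(A) = 0.6235, fraction(B) = 0.6833. Answer: B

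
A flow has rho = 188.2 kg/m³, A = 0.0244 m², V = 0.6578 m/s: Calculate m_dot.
Formula: \dot{m} = \rho A V
m_dot = 188.2·0.0244·0.6578 = 3.021 kg/s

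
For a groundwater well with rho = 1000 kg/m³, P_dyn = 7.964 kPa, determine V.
Formula: P_{dyn} = \frac{1}{2} \rho V^2
Substituting knowns: 7.964 = 0.5·1000·V²/1000
Solving for V: V = √(2·(7.964·1000)/1000) = 3.991 m/s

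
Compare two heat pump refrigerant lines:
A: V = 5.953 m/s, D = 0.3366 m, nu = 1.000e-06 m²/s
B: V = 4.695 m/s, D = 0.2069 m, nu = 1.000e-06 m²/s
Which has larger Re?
Re(A) = 2.004e+06, Re(B) = 971396. Answer: A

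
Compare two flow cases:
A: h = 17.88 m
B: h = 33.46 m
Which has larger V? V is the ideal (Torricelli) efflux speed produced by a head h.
V(A) = 18.73 m/s, V(B) = 25.62 m/s. Answer: B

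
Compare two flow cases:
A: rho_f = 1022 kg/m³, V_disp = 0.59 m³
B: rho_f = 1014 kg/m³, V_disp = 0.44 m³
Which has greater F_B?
F_B(A) = 5915 N, F_B(B) = 4377 N. Answer: A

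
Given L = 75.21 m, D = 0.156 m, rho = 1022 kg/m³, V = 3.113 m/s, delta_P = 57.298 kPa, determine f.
Formula: \Delta P = f \frac{L}{D} \frac{\rho V^2}{2}
Substituting knowns: 57.298 = f·(75.21/0.156)·0.5·1022·3.113²/1000
Solving for f: f = (57.298·1000)/((75.21/0.156)·0.5·1022·3.113²) = 0.024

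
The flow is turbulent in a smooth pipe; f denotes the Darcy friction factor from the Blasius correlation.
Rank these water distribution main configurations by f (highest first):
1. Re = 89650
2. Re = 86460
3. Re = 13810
Case 1: f = 0.01826
Case 2: f = 0.01843
Case 3: f = 0.02915
Ranking (highest first): 3, 2, 1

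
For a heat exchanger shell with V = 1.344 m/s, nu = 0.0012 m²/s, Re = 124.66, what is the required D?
Formula: Re = \frac{V D}{\nu}
Substituting knowns: 124.66 = 1.344·D/0.0012
Solving for D: D = 124.66·0.0012/1.344 = 0.1113 m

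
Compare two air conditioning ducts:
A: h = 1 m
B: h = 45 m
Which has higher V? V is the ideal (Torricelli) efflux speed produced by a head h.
V(A) = 4.429 m/s, V(B) = 29.71 m/s. Answer: B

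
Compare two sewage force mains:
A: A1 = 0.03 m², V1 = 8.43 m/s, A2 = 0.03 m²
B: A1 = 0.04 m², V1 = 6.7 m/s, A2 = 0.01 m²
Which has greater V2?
V2(A) = 8.43 m/s, V2(B) = 26.8 m/s. Answer: B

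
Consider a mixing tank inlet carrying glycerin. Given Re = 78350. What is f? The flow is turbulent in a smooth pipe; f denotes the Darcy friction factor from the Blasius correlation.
Formula: f = \frac{0.316}{Re^{0.25}}
f = 0.316/78350^0.25 = 0.01889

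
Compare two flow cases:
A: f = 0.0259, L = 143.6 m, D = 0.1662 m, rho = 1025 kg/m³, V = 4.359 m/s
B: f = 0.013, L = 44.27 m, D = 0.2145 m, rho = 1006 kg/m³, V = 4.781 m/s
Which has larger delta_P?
delta_P(A) = 217.9 kPa, delta_P(B) = 30.85 kPa. Answer: A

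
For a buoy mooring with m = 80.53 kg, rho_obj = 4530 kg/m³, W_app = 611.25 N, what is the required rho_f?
Formula: W_{app} = mg\left(1 - \frac{\rho_f}{\rho_{obj}}\right)
Substituting knowns: 611.25 = 80.53·9.81·(1 − rho_f/4530)
Solving for rho_f: rho_f = 4530·(1 − 611.25/(80.53·9.81)) = 1025 kg/m³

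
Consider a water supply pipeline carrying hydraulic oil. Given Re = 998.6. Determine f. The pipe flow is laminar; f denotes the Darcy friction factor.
Formula: f = \frac{64}{Re}
f = 64/998.6 = 0.06409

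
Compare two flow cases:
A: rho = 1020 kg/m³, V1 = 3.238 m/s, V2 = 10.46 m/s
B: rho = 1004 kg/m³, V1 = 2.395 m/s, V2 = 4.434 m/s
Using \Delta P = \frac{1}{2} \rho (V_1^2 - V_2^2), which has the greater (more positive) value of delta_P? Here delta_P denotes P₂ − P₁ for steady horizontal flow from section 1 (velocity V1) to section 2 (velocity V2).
delta_P(A) = -50.45 kPa, delta_P(B) = -6.99 kPa. Answer: B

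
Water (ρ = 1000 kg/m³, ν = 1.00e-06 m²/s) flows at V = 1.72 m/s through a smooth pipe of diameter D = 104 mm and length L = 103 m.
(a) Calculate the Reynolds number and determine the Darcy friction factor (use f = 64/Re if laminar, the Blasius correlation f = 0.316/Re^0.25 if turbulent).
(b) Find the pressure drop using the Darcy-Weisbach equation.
(a) Re = V·D/ν = 1.72·0.104/1.00e-06 = 178880 → turbulent (Re > 4000); f = 0.316/Re^0.25 = 0.316/178880^0.25 = 0.015365 (Blasius is strictly valid for Re ≲ 1e5; used here as the smooth-pipe estimate the problem specifies)
(b) Darcy-Weisbach: ΔP = f·(L/D)·½ρV²/1000 = 0.015365·(103/0.104)·½·1000·1.72²/1000 = 22.51 kPa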